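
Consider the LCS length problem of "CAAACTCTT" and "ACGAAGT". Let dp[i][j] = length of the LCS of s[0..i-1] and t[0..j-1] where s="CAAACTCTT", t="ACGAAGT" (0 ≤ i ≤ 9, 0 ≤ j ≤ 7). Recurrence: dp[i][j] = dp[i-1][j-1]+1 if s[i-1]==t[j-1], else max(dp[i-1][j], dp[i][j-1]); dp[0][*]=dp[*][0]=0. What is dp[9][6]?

3

   ''  A  C  G  A  A  G  T
''  0  0  0  0  0  0  0  0
 C  0  0  1  1  1  1  1  1
 A  0  1  1  1  2  2  2  2
 A  0  1  1  1  2  3  3  3
 A  0  1  1  1  2  3  3  3
 C  0  1  2  2  2  3  3  3
 T  0  1  2  2  2  3  3  4
 C  0  1  2  2  2  3  3  4
 T  0  1  2  2  2  3  3  4
 T  0  1  2  2  2  3  3  4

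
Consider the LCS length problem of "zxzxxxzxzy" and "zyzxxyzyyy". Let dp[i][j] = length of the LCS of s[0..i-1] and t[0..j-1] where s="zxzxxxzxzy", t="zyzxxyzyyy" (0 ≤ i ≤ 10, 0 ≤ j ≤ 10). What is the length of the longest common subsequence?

6

   ''  z  y  z  x  x  y  z  y  y  y
''  0  0  0  0  0  0  0  0  0  0  0
 z  0  1  1  1  1  1  1  1  1  1  1
 x  0  1  1  1  2  2  2  2  2  2  2
 z  0  1  1  2  2  2  2  3  3  3  3
 x  0  1  1  2  3  3  3  3  3  3  3
 x  0  1  1  2  3  4  4  4  4  4  4
 x  0  1  1  2  3  4  4  4  4  4  4
 z  0  1  1  2  3  4  4  5  5  5  5
 x  0  1  1  2  3  4  4  5  5  5  5
 z  0  1  1  2  3  4  4  5  5  5  5
 y  0  1  2  2  3  4  5  5  6  6  6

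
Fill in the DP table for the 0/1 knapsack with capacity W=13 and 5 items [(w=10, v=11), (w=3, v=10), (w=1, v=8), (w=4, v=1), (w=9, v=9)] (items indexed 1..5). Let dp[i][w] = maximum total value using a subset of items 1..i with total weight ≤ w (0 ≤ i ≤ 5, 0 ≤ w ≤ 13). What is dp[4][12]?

19

i\w   0   1   2   3   4   5   6   7   8   9  10  11  12  13
  0   0   0   0   0   0   0   0   0   0   0   0   0   0   0
  1   0   0   0   0   0   0   0   0   0   0  11  11  11  11
  2   0   0   0  10  10  10  10  10  10  10  11  11  11  21
  3   0   8   8  10  18  18  18  18  18  18  18  19  19  21
  4   0   8   8  10  18  18  18  18  19  19  19  19  19  21
  5   0   8   8  10  18  18  18  18  19  19  19  19  19  27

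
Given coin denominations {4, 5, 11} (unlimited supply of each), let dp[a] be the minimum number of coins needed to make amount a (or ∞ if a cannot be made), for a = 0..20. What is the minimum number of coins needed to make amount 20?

 a  0  1  2  3  4  5  6  7  8  9 10 11 12 13 14 15 16 17 18 19 20
dp  0  -  -  -  1  1  -  -  2  2  2  1  3  3  3  2  2  4  4  3  3
(- denotes ∞ / unreachable)

3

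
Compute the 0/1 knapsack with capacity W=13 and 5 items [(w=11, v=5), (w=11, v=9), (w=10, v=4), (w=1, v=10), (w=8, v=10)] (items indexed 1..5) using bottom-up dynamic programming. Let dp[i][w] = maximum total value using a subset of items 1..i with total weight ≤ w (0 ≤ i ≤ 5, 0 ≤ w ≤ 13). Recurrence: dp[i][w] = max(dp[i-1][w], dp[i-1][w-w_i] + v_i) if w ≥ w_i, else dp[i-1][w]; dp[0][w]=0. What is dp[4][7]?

10

i\w   0   1   2   3   4   5   6   7   8   9  10  11  12  13
  0   0   0   0   0   0   0   0   0   0   0   0   0   0   0
  1   0   0   0   0   0   0   0   0   0   0   0   5   5   5
  2   0   0   0   0   0   0   0   0   0   0   0   9   9   9
  3   0   0   0   0   0   0   0   0   0   0   4   9   9   9
  4   0  10  10  10  10  10  10  10  10  10  10  14  19  19
  5   0  10  10  10  10  10  10  10  10  20  20  20  20  20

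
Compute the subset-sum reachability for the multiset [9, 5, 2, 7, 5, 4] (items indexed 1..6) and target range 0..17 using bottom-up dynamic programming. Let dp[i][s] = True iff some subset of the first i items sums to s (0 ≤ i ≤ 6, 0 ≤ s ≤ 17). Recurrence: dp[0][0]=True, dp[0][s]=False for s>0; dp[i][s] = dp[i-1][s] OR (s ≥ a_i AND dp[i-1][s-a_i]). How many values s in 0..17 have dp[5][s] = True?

i\s   0   1   2   3   4   5   6   7   8   9  10  11  12  13  14  15  16  17
  0   T   F   F   F   F   F   F   F   F   F   F   F   F   F   F   F   F   F
  1   T   F   F   F   F   F   F   F   F   T   F   F   F   F   F   F   F   F
  2   T   F   F   F   F   T   F   F   F   T   F   F   F   F   T   F   F   F
  3   T   F   T   F   F   T   F   T   F   T   F   T   F   F   T   F   T   F
  4   T   F   T   F   F   T   F   T   F   T   F   T   T   F   T   F   T   F
  5   T   F   T   F   F   T   F   T   F   T   T   T   T   F   T   F   T   T
  6   T   F   T   F   T   T   T   T   F   T   T   T   T   T   T   T   T   T

11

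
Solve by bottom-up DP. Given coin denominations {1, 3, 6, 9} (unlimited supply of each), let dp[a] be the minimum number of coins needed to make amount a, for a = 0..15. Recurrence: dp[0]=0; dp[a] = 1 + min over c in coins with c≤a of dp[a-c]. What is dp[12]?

2

 a  0  1  2  3  4  5  6  7  8  9 10 11 12 13 14 15
dp  0  1  2  1  2  3  1  2  3  1  2  3  2  3  4  2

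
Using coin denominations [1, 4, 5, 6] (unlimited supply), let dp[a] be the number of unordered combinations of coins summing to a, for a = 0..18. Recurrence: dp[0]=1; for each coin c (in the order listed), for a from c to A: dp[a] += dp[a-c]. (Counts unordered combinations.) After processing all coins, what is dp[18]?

24

after  coin     0     1     2     3     4     5     6     7     8     9    10    11    12    13    14    15    16    17    18
          1     1     1     1     1     1     1     1     1     1     1     1     1     1     1     1     1     1     1     1
          4     1     1     1     1     2     2     2     2     3     3     3     3     4     4     4     4     5     5     5
          5     1     1     1     1     2     3     3     3     4     5     6     6     7     8     9    10    11    12    13
          6     1     1     1     1     2     3     4     4     5     6     8     9    11    12    14    16    19    21    24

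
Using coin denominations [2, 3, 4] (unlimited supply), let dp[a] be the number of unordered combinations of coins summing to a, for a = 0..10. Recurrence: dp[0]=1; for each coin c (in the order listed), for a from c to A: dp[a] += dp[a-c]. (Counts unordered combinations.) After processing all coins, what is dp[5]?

after  coin     0     1     2     3     4     5     6     7     8     9    10
          2     1     0     1     0     1     0     1     0     1     0     1
          3     1     0     1     1     1     1     2     1     2     2     2
          4     1     0     1     1     2     1     3     2     4     3     5

1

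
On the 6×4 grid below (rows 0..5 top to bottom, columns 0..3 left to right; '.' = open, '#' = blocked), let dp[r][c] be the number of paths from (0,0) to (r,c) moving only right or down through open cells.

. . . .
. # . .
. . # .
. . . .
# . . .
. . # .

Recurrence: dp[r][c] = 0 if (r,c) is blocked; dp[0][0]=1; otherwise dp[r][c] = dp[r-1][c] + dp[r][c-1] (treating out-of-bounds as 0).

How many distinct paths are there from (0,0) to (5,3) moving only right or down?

r\c   0   1   2   3
  0   1   1   1   1
  1   1   0   1   2
  2   1   1   0   2
  3   1   2   2   4
  4   0   2   4   8
  5   0   2   0   8

8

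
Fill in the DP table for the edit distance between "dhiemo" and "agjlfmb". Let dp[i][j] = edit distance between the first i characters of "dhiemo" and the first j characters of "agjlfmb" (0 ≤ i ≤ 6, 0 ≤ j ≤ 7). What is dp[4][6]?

   ''  a  g  j  l  f  m  b
''  0  1  2  3  4  5  6  7
 d  1  1  2  3  4  5  6  7
 h  2  2  2  3  4  5  6  7
 i  3  3  3  3  4  5  6  7
 e  4  4  4  4  4  5  6  7
 m  5  5  5  5  5  5  5  6
 o  6  6  6  6  6  6  6  6

6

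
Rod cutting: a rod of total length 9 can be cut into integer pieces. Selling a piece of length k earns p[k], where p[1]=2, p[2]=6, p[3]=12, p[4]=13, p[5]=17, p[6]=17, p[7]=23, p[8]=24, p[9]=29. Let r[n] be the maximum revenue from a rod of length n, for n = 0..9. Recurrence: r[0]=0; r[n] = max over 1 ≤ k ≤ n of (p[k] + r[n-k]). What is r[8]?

   n    0    1    2    3    4    5    6    7    8    9
r[n]    0    2    6   12   14   18   24   26   30   36

30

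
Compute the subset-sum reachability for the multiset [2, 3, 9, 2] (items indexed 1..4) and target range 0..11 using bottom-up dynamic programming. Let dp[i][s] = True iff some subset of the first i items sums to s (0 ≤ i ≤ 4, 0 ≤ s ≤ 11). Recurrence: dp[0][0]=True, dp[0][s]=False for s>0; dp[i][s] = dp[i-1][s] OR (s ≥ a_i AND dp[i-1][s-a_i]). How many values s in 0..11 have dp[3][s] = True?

6

i\s   0   1   2   3   4   5   6   7   8   9  10  11
  0   T   F   F   F   F   F   F   F   F   F   F   F
  1   T   F   T   F   F   F   F   F   F   F   F   F
  2   T   F   T   T   F   T   F   F   F   F   F   F
  3   T   F   T   T   F   T   F   F   F   T   F   T
  4   T   F   T   T   T   T   F   T   F   T   F   T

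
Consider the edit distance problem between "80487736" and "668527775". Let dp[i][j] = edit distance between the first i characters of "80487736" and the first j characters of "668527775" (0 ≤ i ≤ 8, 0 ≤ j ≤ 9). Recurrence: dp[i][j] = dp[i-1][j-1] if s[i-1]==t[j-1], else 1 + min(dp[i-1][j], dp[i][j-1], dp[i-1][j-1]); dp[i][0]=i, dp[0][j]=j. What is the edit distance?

   ''  6  6  8  5  2  7  7  7  5
''  0  1  2  3  4  5  6  7  8  9
 8  1  1  2  2  3  4  5  6  7  8
 0  2  2  2  3  3  4  5  6  7  8
 4  3  3  3  3  4  4  5  6  7  8
 8  4  4  4  3  4  5  5  6  7  8
 7  5  5  5  4  4  5  5  5  6  7
 7  6  6  6  5  5  5  5  5  5  6
 3  7  7  7  6  6  6  6  6  6  6
 6  8  7  7  7  7  7  7  7  7  7

7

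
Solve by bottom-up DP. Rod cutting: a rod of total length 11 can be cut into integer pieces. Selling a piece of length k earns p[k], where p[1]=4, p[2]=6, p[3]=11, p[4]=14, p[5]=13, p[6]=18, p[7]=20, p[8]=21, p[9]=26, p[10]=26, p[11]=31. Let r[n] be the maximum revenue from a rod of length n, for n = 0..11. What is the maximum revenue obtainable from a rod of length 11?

   n    0    1    2    3    4    5    6    7    8    9   10   11
r[n]    0    4    8   12   16   20   24   28   32   36   40   44

44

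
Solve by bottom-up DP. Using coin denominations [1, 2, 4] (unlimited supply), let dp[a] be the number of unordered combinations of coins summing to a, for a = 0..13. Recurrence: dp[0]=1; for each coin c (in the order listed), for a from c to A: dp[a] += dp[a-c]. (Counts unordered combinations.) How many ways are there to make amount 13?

after  coin     0     1     2     3     4     5     6     7     8     9    10    11    12    13
          1     1     1     1     1     1     1     1     1     1     1     1     1     1     1
          2     1     1     2     2     3     3     4     4     5     5     6     6     7     7
          4     1     1     2     2     4     4     6     6     9     9    12    12    16    16

16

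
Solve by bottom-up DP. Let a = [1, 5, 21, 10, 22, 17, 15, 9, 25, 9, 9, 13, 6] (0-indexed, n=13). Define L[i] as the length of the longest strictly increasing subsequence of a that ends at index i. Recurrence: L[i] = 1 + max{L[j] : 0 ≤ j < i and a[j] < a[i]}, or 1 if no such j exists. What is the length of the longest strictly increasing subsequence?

5

   i    0    1    2    3    4    5    6    7    8    9   10   11   12
a[i]    1    5   21   10   22   17   15    9   25    9    9   13    6
L[i]    1    2    3    3    4    4    4    3    5    3    3    4    3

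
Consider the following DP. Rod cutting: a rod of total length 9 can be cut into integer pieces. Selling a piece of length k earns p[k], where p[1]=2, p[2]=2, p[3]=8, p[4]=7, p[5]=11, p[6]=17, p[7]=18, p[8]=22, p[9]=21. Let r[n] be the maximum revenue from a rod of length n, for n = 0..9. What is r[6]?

17

   n    0    1    2    3    4    5    6    7    8    9
r[n]    0    2    4    8   10   12   17   19   22   25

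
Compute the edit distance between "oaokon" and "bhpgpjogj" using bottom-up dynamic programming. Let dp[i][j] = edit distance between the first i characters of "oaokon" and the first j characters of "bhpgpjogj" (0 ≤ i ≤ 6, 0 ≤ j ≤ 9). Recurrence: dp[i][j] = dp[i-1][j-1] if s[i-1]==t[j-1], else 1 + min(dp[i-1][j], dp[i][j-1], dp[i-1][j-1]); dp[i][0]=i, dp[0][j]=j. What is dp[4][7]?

   ''  b  h  p  g  p  j  o  g  j
''  0  1  2  3  4  5  6  7  8  9
 o  1  1  2  3  4  5  6  6  7  8
 a  2  2  2  3  4  5  6  7  7  8
 o  3  3  3  3  4  5  6  6  7  8
 k  4  4  4  4  4  5  6  7  7  8
 o  5  5  5  5  5  5  6  6  7  8
 n  6  6  6  6  6  6  6  7  7  8

7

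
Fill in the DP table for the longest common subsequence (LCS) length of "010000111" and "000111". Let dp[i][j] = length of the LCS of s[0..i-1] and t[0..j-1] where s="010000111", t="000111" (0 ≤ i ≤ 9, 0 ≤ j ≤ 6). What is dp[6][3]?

3

   ''  0  0  0  1  1  1
''  0  0  0  0  0  0  0
 0  0  1  1  1  1  1  1
 1  0  1  1  1  2  2  2
 0  0  1  2  2  2  2  2
 0  0  1  2  3  3  3  3
 0  0  1  2  3  3  3  3
 0  0  1  2  3  3  3  3
 1  0  1  2  3  4  4  4
 1  0  1  2  3  4  5  5
 1  0  1  2  3  4  5  6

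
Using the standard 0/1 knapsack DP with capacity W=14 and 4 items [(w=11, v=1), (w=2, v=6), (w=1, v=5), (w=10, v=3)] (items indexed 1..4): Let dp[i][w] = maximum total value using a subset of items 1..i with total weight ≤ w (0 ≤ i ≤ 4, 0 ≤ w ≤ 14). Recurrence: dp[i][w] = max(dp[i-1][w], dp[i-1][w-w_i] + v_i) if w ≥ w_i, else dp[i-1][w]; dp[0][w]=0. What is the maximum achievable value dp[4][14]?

i\w   0   1   2   3   4   5   6   7   8   9  10  11  12  13  14
  0   0   0   0   0   0   0   0   0   0   0   0   0   0   0   0
  1   0   0   0   0   0   0   0   0   0   0   0   1   1   1   1
  2   0   0   6   6   6   6   6   6   6   6   6   6   6   7   7
  3   0   5   6  11  11  11  11  11  11  11  11  11  11  11  12
  4   0   5   6  11  11  11  11  11  11  11  11  11  11  14  14

14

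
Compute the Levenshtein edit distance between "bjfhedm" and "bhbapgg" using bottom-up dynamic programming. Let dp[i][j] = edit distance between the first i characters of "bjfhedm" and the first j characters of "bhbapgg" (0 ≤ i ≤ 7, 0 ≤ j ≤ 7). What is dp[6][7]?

6

   ''  b  h  b  a  p  g  g
''  0  1  2  3  4  5  6  7
 b  1  0  1  2  3  4  5  6
 j  2  1  1  2  3  4  5  6
 f  3  2  2  2  3  4  5  6
 h  4  3  2  3  3  4  5  6
 e  5  4  3  3  4  4  5  6
 d  6  5  4  4  4  5  5  6
 m  7  6  5  5  5  5  6  6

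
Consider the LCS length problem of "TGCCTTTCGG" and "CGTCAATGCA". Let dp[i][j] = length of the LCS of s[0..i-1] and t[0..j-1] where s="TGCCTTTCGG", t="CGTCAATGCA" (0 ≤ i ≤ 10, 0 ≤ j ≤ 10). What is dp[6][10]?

3

   ''  C  G  T  C  A  A  T  G  C  A
''  0  0  0  0  0  0  0  0  0  0  0
 T  0  0  0  1  1  1  1  1  1  1  1
 G  0  0  1  1  1  1  1  1  2  2  2
 C  0  1  1  1  2  2  2  2  2  3  3
 C  0  1  1  1  2  2  2  2  2  3  3
 T  0  1  1  2  2  2  2  3  3  3  3
 T  0  1  1  2  2  2  2  3  3  3  3
 T  0  1  1  2  2  2  2  3  3  3  3
 C  0  1  1  2  3  3  3  3  3  4  4
 G  0  1  2  2  3  3  3  3  4  4  4
 G  0  1  2  2  3  3  3  3  4  4  4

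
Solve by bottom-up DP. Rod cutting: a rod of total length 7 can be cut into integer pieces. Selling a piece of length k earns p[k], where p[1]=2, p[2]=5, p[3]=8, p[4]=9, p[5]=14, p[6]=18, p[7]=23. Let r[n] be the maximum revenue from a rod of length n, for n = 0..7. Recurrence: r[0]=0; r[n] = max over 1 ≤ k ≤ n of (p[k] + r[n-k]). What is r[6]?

   n    0    1    2    3    4    5    6    7
r[n]    0    2    5    8   10   14   18   23

18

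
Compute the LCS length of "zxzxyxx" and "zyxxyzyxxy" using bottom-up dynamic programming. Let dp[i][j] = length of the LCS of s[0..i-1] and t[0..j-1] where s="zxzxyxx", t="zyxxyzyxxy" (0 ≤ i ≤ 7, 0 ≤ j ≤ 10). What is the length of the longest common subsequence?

   ''  z  y  x  x  y  z  y  x  x  y
''  0  0  0  0  0  0  0  0  0  0  0
 z  0  1  1  1  1  1  1  1  1  1  1
 x  0  1  1  2  2  2  2  2  2  2  2
 z  0  1  1  2  2  2  3  3  3  3  3
 x  0  1  1  2  3  3  3  3  4  4  4
 y  0  1  2  2  3  4  4  4  4  4  5
 x  0  1  2  3  3  4  4  4  5  5  5
 x  0  1  2  3  4  4  4  4  5  6  6

6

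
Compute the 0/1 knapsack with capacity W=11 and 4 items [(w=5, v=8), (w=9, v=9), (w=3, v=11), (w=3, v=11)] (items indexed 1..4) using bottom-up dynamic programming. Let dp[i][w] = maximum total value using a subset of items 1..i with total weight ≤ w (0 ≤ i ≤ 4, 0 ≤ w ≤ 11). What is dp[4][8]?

22

i\w   0   1   2   3   4   5   6   7   8   9  10  11
  0   0   0   0   0   0   0   0   0   0   0   0   0
  1   0   0   0   0   0   8   8   8   8   8   8   8
  2   0   0   0   0   0   8   8   8   8   9   9   9
  3   0   0   0  11  11  11  11  11  19  19  19  19
  4   0   0   0  11  11  11  22  22  22  22  22  30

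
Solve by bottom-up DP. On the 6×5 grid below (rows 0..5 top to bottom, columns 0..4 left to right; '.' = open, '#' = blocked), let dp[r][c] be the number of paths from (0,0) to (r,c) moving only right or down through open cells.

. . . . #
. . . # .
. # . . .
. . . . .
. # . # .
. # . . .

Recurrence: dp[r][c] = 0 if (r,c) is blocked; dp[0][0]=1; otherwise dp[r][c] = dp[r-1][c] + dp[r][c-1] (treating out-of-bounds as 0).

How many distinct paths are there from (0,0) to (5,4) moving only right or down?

r\c   0   1   2   3   4
  0   1   1   1   1   0
  1   1   2   3   0   0
  2   1   0   3   3   3
  3   1   1   4   7  10
  4   1   0   4   0  10
  5   1   0   4   4  14

14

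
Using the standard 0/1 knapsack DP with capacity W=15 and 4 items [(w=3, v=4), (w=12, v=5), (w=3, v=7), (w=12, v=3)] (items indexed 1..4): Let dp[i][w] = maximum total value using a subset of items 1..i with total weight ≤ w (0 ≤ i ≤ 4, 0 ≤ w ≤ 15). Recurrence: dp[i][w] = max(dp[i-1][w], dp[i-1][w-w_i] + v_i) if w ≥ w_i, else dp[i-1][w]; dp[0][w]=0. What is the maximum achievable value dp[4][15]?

i\w   0   1   2   3   4   5   6   7   8   9  10  11  12  13  14  15
  0   0   0   0   0   0   0   0   0   0   0   0   0   0   0   0   0
  1   0   0   0   4   4   4   4   4   4   4   4   4   4   4   4   4
  2   0   0   0   4   4   4   4   4   4   4   4   4   5   5   5   9
  3   0   0   0   7   7   7  11  11  11  11  11  11  11  11  11  12
  4   0   0   0   7   7   7  11  11  11  11  11  11  11  11  11  12

12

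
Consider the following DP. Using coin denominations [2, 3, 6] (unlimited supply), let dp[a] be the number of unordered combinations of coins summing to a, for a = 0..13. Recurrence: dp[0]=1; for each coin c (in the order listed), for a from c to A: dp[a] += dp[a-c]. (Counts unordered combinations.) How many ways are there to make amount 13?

after  coin     0     1     2     3     4     5     6     7     8     9    10    11    12    13
          2     1     0     1     0     1     0     1     0     1     0     1     0     1     0
          3     1     0     1     1     1     1     2     1     2     2     2     2     3     2
          6     1     0     1     1     1     1     3     1     3     3     3     3     6     3

3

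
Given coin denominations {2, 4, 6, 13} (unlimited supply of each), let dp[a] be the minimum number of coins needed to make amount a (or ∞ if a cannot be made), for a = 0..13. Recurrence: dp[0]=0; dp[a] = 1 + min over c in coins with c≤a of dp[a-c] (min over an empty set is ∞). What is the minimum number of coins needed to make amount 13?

 a  0  1  2  3  4  5  6  7  8  9 10 11 12 13
dp  0  -  1  -  1  -  1  -  2  -  2  -  2  1
(- denotes ∞ / unreachable)

1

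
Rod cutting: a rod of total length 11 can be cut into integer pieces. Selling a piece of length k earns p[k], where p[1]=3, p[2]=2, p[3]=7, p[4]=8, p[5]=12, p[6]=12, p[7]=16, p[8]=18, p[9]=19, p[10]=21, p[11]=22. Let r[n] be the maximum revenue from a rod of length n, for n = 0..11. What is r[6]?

18

   n    0    1    2    3    4    5    6    7    8    9   10   11
r[n]    0    3    6    9   12   15   18   21   24   27   30   33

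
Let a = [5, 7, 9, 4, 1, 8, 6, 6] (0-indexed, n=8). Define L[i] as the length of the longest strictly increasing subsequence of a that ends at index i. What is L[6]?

2

   i    0    1    2    3    4    5    6    7
a[i]    5    7    9    4    1    8    6    6
L[i]    1    2    3    1    1    3    2    2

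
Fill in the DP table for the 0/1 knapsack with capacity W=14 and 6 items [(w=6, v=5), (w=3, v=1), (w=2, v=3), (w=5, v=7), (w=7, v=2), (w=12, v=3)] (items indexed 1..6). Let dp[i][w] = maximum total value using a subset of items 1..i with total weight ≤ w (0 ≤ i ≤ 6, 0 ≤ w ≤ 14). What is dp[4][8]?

10

i\w   0   1   2   3   4   5   6   7   8   9  10  11  12  13  14
  0   0   0   0   0   0   0   0   0   0   0   0   0   0   0   0
  1   0   0   0   0   0   0   5   5   5   5   5   5   5   5   5
  2   0   0   0   1   1   1   5   5   5   6   6   6   6   6   6
  3   0   0   3   3   3   4   5   5   8   8   8   9   9   9   9
  4   0   0   3   3   3   7   7  10  10  10  11  12  12  15  15
  5   0   0   3   3   3   7   7  10  10  10  11  12  12  15  15
  6   0   0   3   3   3   7   7  10  10  10  11  12  12  15  15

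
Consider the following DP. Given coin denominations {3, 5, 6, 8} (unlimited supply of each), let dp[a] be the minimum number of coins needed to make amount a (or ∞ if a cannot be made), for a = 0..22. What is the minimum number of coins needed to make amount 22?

3

 a  0  1  2  3  4  5  6  7  8  9 10 11 12 13 14 15 16 17 18 19 20 21 22
dp  0  -  -  1  -  1  1  -  1  2  2  2  2  2  2  3  2  3  3  3  3  3  3
(- denotes ∞ / unreachable)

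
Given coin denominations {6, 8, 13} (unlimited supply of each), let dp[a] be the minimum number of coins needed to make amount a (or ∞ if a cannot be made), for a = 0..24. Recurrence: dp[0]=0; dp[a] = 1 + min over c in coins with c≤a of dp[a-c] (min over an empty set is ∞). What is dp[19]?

 a  0  1  2  3  4  5  6  7  8  9 10 11 12 13 14 15 16 17 18 19 20 21 22 23 24
dp  0  -  -  -  -  -  1  -  1  -  -  -  2  1  2  -  2  -  3  2  3  2  3  -  3
(- denotes ∞ / unreachable)

2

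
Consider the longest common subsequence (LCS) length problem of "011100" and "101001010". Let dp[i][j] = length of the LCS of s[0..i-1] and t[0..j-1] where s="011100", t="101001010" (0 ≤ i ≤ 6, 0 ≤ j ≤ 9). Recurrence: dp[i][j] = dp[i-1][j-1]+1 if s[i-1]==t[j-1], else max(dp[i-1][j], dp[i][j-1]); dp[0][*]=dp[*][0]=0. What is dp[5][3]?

2

   ''  1  0  1  0  0  1  0  1  0
''  0  0  0  0  0  0  0  0  0  0
 0  0  0  1  1  1  1  1  1  1  1
 1  0  1  1  2  2  2  2  2  2  2
 1  0  1  1  2  2  2  3  3  3  3
 1  0  1  1  2  2  2  3  3  4  4
 0  0  1  2  2  3  3  3  4  4  5
 0  0  1  2  2  3  4  4  4  4  5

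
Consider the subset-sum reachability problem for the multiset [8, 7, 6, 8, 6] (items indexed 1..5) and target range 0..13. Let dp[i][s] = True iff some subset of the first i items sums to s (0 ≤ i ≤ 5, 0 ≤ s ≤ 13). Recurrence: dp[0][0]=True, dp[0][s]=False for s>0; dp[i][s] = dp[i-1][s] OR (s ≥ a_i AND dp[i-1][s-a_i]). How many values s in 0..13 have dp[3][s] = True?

5

i\s   0   1   2   3   4   5   6   7   8   9  10  11  12  13
  0   T   F   F   F   F   F   F   F   F   F   F   F   F   F
  1   T   F   F   F   F   F   F   F   T   F   F   F   F   F
  2   T   F   F   F   F   F   F   T   T   F   F   F   F   F
  3   T   F   F   F   F   F   T   T   T   F   F   F   F   T
  4   T   F   F   F   F   F   T   T   T   F   F   F   F   T
  5   T   F   F   F   F   F   T   T   T   F   F   F   T   T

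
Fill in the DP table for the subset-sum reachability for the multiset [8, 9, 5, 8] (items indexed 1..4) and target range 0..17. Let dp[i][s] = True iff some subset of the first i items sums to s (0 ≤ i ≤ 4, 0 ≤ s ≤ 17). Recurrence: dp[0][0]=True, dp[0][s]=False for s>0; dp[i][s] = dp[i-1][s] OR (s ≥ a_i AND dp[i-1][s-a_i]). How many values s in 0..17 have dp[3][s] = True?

i\s   0   1   2   3   4   5   6   7   8   9  10  11  12  13  14  15  16  17
  0   T   F   F   F   F   F   F   F   F   F   F   F   F   F   F   F   F   F
  1   T   F   F   F   F   F   F   F   T   F   F   F   F   F   F   F   F   F
  2   T   F   F   F   F   F   F   F   T   T   F   F   F   F   F   F   F   T
  3   T   F   F   F   F   T   F   F   T   T   F   F   F   T   T   F   F   T
  4   T   F   F   F   F   T   F   F   T   T   F   F   F   T   T   F   T   T

7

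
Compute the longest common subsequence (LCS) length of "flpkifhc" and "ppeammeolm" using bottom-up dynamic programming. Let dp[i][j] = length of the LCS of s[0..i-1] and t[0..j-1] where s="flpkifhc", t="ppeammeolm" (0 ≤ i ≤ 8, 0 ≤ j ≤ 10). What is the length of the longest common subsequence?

1

   ''  p  p  e  a  m  m  e  o  l  m
''  0  0  0  0  0  0  0  0  0  0  0
 f  0  0  0  0  0  0  0  0  0  0  0
 l  0  0  0  0  0  0  0  0  0  1  1
 p  0  1  1  1  1  1  1  1  1  1  1
 k  0  1  1  1  1  1  1  1  1  1  1
 i  0  1  1  1  1  1  1  1  1  1  1
 f  0  1  1  1  1  1  1  1  1  1  1
 h  0  1  1  1  1  1  1  1  1  1  1
 c  0  1  1  1  1  1  1  1  1  1  1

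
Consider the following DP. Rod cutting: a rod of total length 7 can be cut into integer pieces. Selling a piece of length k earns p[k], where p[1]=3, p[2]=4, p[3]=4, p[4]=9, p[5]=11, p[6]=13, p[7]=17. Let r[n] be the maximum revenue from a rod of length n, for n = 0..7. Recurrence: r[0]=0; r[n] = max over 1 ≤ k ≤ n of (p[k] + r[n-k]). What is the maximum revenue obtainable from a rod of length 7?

   n    0    1    2    3    4    5    6    7
r[n]    0    3    6    9   12   15   18   21

21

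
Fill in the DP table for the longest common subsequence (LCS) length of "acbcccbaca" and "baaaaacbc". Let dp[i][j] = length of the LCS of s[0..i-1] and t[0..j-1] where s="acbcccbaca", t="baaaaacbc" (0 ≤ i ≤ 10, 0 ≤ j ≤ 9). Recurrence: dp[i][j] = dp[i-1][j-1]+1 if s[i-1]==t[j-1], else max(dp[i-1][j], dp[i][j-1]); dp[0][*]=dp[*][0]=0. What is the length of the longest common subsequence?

   ''  b  a  a  a  a  a  c  b  c
''  0  0  0  0  0  0  0  0  0  0
 a  0  0  1  1  1  1  1  1  1  1
 c  0  0  1  1  1  1  1  2  2  2
 b  0  1  1  1  1  1  1  2  3  3
 c  0  1  1  1  1  1  1  2  3  4
 c  0  1  1  1  1  1  1  2  3  4
 c  0  1  1  1  1  1  1  2  3  4
 b  0  1  1  1  1  1  1  2  3  4
 a  0  1  2  2  2  2  2  2  3  4
 c  0  1  2  2  2  2  2  3  3  4
 a  0  1  2  3  3  3  3  3  3  4

4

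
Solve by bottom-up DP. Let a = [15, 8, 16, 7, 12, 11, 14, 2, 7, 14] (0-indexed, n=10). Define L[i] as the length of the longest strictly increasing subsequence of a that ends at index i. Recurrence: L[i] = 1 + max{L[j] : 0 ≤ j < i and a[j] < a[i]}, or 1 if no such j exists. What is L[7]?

   i    0    1    2    3    4    5    6    7    8    9
a[i]   15    8   16    7   12   11   14    2    7   14
L[i]    1    1    2    1    2    2    3    1    2    3

1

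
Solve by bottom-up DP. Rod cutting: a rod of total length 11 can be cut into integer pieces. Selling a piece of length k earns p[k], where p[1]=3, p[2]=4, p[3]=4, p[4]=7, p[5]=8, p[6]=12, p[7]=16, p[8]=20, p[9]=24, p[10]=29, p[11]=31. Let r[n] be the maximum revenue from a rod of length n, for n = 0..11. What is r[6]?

18

   n    0    1    2    3    4    5    6    7    8    9   10   11
r[n]    0    3    6    9   12   15   18   21   24   27   30   33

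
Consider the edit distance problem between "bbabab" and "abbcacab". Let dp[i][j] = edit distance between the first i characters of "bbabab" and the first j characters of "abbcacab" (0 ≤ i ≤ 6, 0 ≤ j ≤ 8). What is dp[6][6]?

4

   ''  a  b  b  c  a  c  a  b
''  0  1  2  3  4  5  6  7  8
 b  1  1  1  2  3  4  5  6  7
 b  2  2  1  1  2  3  4  5  6
 a  3  2  2  2  2  2  3  4  5
 b  4  3  2  2  3  3  3  4  4
 a  5  4  3  3  3  3  4  3  4
 b  6  5  4  3  4  4  4  4  3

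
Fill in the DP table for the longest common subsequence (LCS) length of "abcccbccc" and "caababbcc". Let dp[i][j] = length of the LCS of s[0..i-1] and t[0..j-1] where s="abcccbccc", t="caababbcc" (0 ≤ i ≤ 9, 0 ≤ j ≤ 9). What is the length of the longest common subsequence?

   ''  c  a  a  b  a  b  b  c  c
''  0  0  0  0  0  0  0  0  0  0
 a  0  0  1  1  1  1  1  1  1  1
 b  0  0  1  1  2  2  2  2  2  2
 c  0  1  1  1  2  2  2  2  3  3
 c  0  1  1  1  2  2  2  2  3  4
 c  0  1  1  1  2  2  2  2  3  4
 b  0  1  1  1  2  2  3  3  3  4
 c  0  1  1  1  2  2  3  3  4  4
 c  0  1  1  1  2  2  3  3  4  5
 c  0  1  1  1  2  2  3  3  4  5

5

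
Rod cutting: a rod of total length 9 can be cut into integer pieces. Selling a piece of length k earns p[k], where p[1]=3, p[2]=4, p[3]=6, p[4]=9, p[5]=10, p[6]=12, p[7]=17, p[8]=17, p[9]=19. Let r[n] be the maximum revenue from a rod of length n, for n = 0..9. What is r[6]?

18

   n    0    1    2    3    4    5    6    7    8    9
r[n]    0    3    6    9   12   15   18   21   24   27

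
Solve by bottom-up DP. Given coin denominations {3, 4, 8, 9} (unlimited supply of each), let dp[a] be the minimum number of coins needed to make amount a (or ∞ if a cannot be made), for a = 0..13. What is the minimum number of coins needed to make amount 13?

2

 a  0  1  2  3  4  5  6  7  8  9 10 11 12 13
dp  0  -  -  1  1  -  2  2  1  1  3  2  2  2
(- denotes ∞ / unreachable)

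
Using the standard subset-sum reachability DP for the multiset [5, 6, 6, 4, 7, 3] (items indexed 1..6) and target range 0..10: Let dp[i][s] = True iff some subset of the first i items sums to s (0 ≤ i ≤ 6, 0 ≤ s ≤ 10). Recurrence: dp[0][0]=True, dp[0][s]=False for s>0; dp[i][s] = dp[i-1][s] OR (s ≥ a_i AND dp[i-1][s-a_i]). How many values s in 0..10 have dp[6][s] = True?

i\s   0   1   2   3   4   5   6   7   8   9  10
  0   T   F   F   F   F   F   F   F   F   F   F
  1   T   F   F   F   F   T   F   F   F   F   F
  2   T   F   F   F   F   T   T   F   F   F   F
  3   T   F   F   F   F   T   T   F   F   F   F
  4   T   F   F   F   T   T   T   F   F   T   T
  5   T   F   F   F   T   T   T   T   F   T   T
  6   T   F   F   T   T   T   T   T   T   T   T

9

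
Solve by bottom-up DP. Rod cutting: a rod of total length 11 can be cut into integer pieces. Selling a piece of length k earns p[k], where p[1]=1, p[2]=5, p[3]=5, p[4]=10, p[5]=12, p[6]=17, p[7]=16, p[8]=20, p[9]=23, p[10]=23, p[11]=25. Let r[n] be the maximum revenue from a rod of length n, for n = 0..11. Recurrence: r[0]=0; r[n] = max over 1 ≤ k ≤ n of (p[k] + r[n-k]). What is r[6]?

   n    0    1    2    3    4    5    6    7    8    9   10   11
r[n]    0    1    5    6   10   12   17   18   22   23   27   29

17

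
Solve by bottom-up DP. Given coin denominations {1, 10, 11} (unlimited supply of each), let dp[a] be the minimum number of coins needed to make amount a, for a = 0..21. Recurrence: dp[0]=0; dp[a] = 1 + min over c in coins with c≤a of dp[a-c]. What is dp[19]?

 a  0  1  2  3  4  5  6  7  8  9 10 11 12 13 14 15 16 17 18 19 20 21
dp  0  1  2  3  4  5  6  7  8  9  1  1  2  3  4  5  6  7  8  9  2  2

9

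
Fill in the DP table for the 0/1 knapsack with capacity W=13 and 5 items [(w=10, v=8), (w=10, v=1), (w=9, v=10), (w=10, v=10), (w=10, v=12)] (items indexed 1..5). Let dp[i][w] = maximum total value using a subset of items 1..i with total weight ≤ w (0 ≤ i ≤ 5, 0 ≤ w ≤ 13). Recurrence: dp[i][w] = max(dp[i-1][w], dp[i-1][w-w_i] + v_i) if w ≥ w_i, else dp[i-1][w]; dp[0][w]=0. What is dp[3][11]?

i\w   0   1   2   3   4   5   6   7   8   9  10  11  12  13
  0   0   0   0   0   0   0   0   0   0   0   0   0   0   0
  1   0   0   0   0   0   0   0   0   0   0   8   8   8   8
  2   0   0   0   0   0   0   0   0   0   0   8   8   8   8
  3   0   0   0   0   0   0   0   0   0  10  10  10  10  10
  4   0   0   0   0   0   0   0   0   0  10  10  10  10  10
  5   0   0   0   0   0   0   0   0   0  10  12  12  12  12

10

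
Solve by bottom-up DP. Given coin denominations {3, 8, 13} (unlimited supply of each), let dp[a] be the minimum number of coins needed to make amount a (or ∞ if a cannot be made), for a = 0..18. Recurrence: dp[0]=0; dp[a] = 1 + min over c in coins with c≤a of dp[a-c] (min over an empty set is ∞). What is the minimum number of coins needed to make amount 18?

 a  0  1  2  3  4  5  6  7  8  9 10 11 12 13 14 15 16 17 18
dp  0  -  -  1  -  -  2  -  1  3  -  2  4  1  3  5  2  4  6
(- denotes ∞ / unreachable)

6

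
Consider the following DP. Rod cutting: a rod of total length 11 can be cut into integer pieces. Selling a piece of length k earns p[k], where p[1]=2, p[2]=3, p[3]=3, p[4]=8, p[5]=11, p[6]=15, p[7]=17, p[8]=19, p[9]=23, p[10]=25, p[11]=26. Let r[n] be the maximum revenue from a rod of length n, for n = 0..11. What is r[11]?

   n    0    1    2    3    4    5    6    7    8    9   10   11
r[n]    0    2    4    6    8   11   15   17   19   23   25   27

27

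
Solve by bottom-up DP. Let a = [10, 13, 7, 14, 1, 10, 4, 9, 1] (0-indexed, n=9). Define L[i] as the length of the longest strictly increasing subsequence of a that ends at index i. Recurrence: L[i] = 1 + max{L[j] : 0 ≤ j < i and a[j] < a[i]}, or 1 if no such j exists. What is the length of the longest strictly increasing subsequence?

3

   i    0    1    2    3    4    5    6    7    8
a[i]   10   13    7   14    1   10    4    9    1
L[i]    1    2    1    3    1    2    2    3    1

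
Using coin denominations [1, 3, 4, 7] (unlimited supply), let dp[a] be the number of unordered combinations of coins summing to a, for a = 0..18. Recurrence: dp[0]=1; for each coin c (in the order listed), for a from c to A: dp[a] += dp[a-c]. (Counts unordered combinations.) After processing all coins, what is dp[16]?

after  coin     0     1     2     3     4     5     6     7     8     9    10    11    12    13    14    15    16    17    18
          1     1     1     1     1     1     1     1     1     1     1     1     1     1     1     1     1     1     1     1
          3     1     1     1     2     2     2     3     3     3     4     4     4     5     5     5     6     6     6     7
          4     1     1     1     2     3     3     4     5     6     7     8     9    11    12    13    15    17    18    20
          7     1     1     1     2     3     3     4     6     7     8    10    12    14    16    19    22    25    28    32

25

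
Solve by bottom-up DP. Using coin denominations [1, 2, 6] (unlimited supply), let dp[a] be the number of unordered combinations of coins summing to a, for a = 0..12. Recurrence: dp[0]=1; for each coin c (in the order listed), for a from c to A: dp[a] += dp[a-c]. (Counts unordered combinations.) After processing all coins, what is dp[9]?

7

after  coin     0     1     2     3     4     5     6     7     8     9    10    11    12
          1     1     1     1     1     1     1     1     1     1     1     1     1     1
          2     1     1     2     2     3     3     4     4     5     5     6     6     7
          6     1     1     2     2     3     3     5     5     7     7     9     9    12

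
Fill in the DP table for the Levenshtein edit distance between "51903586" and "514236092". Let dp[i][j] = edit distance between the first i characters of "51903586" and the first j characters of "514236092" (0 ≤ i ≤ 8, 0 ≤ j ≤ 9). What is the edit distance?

   ''  5  1  4  2  3  6  0  9  2
''  0  1  2  3  4  5  6  7  8  9
 5  1  0  1  2  3  4  5  6  7  8
 1  2  1  0  1  2  3  4  5  6  7
 9  3  2  1  1  2  3  4  5  5  6
 0  4  3  2  2  2  3  4  4  5  6
 3  5  4  3  3  3  2  3  4  5  6
 5  6  5  4  4  4  3  3  4  5  6
 8  7  6  5  5  5  4  4  4  5  6
 6  8  7  6  6  6  5  4  5  5  6

6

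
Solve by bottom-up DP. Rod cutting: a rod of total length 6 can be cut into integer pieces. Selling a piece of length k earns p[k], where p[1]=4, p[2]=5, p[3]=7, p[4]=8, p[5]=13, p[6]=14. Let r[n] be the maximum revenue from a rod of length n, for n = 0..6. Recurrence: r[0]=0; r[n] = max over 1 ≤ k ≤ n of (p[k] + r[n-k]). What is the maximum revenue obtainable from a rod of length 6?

24

   n    0    1    2    3    4    5    6
r[n]    0    4    8   12   16   20   24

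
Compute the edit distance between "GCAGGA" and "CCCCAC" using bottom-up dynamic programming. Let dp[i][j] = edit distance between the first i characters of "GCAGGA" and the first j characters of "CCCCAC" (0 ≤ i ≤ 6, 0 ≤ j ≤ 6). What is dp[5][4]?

4

   ''  C  C  C  C  A  C
''  0  1  2  3  4  5  6
 G  1  1  2  3  4  5  6
 C  2  1  1  2  3  4  5
 A  3  2  2  2  3  3  4
 G  4  3  3  3  3  4  4
 G  5  4  4  4  4  4  5
 A  6  5  5  5  5  4  5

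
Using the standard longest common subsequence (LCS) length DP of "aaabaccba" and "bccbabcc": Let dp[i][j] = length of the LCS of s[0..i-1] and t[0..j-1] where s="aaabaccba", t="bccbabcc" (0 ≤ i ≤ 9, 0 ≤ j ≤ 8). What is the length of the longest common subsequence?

   ''  b  c  c  b  a  b  c  c
''  0  0  0  0  0  0  0  0  0
 a  0  0  0  0  0  1  1  1  1
 a  0  0  0  0  0  1  1  1  1
 a  0  0  0  0  0  1  1  1  1
 b  0  1  1  1  1  1  2  2  2
 a  0  1  1  1  1  2  2  2  2
 c  0  1  2  2  2  2  2  3  3
 c  0  1  2  3  3  3  3  3  4
 b  0  1  2  3  4  4  4  4  4
 a  0  1  2  3  4  5  5  5  5

5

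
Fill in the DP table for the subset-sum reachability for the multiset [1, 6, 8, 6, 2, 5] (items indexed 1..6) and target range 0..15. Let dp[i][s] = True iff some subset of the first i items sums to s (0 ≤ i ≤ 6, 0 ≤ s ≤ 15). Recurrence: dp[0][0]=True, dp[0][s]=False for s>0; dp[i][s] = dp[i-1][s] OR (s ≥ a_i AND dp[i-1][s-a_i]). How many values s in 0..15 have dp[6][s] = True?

i\s   0   1   2   3   4   5   6   7   8   9  10  11  12  13  14  15
  0   T   F   F   F   F   F   F   F   F   F   F   F   F   F   F   F
  1   T   T   F   F   F   F   F   F   F   F   F   F   F   F   F   F
  2   T   T   F   F   F   F   T   T   F   F   F   F   F   F   F   F
  3   T   T   F   F   F   F   T   T   T   T   F   F   F   F   T   T
  4   T   T   F   F   F   F   T   T   T   T   F   F   T   T   T   T
  5   T   T   T   T   F   F   T   T   T   T   T   T   T   T   T   T
  6   T   T   T   T   F   T   T   T   T   T   T   T   T   T   T   T

15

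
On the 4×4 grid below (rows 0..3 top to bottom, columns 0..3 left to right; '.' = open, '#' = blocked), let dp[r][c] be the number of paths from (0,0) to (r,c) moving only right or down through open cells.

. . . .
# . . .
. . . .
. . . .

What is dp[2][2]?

r\c   0   1   2   3
  0   1   1   1   1
  1   0   1   2   3
  2   0   1   3   6
  3   0   1   4  10

3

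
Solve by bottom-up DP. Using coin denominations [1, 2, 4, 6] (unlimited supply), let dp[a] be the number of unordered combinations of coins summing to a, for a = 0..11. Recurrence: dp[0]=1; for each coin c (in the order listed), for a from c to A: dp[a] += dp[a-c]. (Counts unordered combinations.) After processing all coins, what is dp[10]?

after  coin     0     1     2     3     4     5     6     7     8     9    10    11
          1     1     1     1     1     1     1     1     1     1     1     1     1
          2     1     1     2     2     3     3     4     4     5     5     6     6
          4     1     1     2     2     4     4     6     6     9     9    12    12
          6     1     1     2     2     4     4     7     7    11    11    16    16

16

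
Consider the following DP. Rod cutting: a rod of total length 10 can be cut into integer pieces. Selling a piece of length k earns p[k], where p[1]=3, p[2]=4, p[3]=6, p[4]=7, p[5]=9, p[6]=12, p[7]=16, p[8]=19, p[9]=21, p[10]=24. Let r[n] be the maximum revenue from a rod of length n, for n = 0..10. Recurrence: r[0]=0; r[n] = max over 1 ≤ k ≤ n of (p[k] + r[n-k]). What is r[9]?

27

   n    0    1    2    3    4    5    6    7    8    9   10
r[n]    0    3    6    9   12   15   18   21   24   27   30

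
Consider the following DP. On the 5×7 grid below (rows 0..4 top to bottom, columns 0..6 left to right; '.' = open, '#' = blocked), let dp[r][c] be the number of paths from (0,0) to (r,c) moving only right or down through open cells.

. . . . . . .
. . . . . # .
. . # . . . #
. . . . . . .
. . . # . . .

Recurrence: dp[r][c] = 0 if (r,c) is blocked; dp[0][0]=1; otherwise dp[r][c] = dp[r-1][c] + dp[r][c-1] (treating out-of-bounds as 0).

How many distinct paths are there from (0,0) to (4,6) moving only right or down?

r\c   0   1   2   3   4   5   6
  0   1   1   1   1   1   1   1
  1   1   2   3   4   5   0   1
  2   1   3   0   4   9   9   0
  3   1   4   4   8  17  26  26
  4   1   5   9   0  17  43  69

69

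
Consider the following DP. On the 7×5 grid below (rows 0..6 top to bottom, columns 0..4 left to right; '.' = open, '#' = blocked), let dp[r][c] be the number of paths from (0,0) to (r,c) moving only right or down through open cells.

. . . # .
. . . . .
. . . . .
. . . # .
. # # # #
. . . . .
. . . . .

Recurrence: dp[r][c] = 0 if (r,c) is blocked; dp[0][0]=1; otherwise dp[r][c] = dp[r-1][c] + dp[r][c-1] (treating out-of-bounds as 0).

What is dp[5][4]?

1

r\c   0   1   2   3   4
  0   1   1   1   0   0
  1   1   2   3   3   3
  2   1   3   6   9  12
  3   1   4  10   0  12
  4   1   0   0   0   0
  5   1   1   1   1   1
  6   1   2   3   4   5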